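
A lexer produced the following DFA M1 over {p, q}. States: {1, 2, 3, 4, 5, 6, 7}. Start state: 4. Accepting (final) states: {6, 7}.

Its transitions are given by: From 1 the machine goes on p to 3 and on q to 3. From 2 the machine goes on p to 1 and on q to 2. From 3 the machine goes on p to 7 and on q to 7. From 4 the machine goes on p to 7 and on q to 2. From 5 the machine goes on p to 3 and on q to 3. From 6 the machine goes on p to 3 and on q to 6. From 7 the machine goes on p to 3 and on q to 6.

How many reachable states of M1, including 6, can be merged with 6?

Reachable states from the start: {1,2,3,4,6,7}. Unreachable: {5} — drop them.
Initial partition by acceptance: {6,7} | {1,2,3,4}.
Refine {1,2,3,4} on symbol p: members go to different blocks, giving {1,2} and {3,4}.
Refine {1,2} on symbol p: members go to different blocks, giving {1} and {2}.
Refine {3,4} on symbol q: members go to different blocks, giving {3} and {4}.
Stable partition: {6,7} | {1} | {3} | {2} | {4} — 5 equivalence classes.
The equivalence class containing 6 is {6,7}, of size 2.

2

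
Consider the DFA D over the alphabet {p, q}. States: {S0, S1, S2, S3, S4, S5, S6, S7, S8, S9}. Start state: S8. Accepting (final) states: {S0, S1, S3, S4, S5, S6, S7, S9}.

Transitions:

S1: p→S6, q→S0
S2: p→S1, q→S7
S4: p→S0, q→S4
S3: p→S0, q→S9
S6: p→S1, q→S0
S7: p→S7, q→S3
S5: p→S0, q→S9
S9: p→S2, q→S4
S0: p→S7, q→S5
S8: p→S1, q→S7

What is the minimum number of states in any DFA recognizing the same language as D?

Initial partition by acceptance: {S0,S1,S3,S4,S5,S6,S7,S9} | {S2,S8}.
Split {S0,S1,S3,S4,S5,S6,S7,S9} by δ(·,p) → {S0,S1,S3,S4,S5,S6,S7} and {S9}.
On input q, block {S0,S1,S3,S4,S5,S6,S7} splits into {S0,S1,S4,S6,S7} and {S3,S5}.
On input q, block {S0,S1,S4,S6,S7} splits into {S1,S4,S6} and {S0,S7}.
On input p, block {S1,S4,S6} splits into {S1,S6} and {S4}.
The partition is now stable with 6 blocks: {S1,S6} | {S2,S8} | {S9} | {S3,S5} | {S0,S7} | {S4}.

6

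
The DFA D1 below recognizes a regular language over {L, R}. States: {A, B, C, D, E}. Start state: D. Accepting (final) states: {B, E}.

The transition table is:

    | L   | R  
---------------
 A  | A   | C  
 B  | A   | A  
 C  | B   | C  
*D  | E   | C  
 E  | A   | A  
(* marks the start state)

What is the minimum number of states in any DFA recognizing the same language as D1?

3

All states are reachable from the start state.
P0 = {B,E} | {A,C,D}.
On input L, block {A,C,D} splits into {C,D} and {A}.
The partition is now stable with 3 blocks: {B,E} | {C,D} | {A}.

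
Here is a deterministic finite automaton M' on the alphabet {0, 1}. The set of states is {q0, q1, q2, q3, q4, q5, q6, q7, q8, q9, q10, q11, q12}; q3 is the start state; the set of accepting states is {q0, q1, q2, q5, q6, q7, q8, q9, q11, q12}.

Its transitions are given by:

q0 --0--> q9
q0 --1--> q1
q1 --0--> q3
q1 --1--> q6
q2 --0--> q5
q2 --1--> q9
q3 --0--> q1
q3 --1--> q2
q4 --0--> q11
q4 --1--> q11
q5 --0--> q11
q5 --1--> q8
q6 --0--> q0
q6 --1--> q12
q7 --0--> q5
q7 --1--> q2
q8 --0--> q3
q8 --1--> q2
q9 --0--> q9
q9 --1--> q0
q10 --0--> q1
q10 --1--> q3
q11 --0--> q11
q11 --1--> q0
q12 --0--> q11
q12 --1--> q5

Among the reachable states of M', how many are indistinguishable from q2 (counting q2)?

2

States {q4,q7,q10} cannot be reached from the start state, so discard them.
P0 = {q0,q1,q2,q5,q6,q8,q9,q11,q12} | {q3}.
On input 0, block {q0,q1,q2,q5,q6,q8,q9,q11,q12} splits into {q0,q2,q5,q6,q9,q11,q12} and {q1,q8}.
Split {q0,q2,q5,q6,q9,q11,q12} by δ(·,1) → {q2,q6,q9,q11,q12} and {q0,q5}.
On input 0, block {q2,q6,q9,q11,q12} splits into {q9,q11,q12} and {q2,q6}.
The partition is now stable with 5 blocks: {q9,q11,q12} | {q3} | {q1,q8} | {q0,q5} | {q2,q6}.
State q2 belongs to the block {q2,q6}, which has 2 states.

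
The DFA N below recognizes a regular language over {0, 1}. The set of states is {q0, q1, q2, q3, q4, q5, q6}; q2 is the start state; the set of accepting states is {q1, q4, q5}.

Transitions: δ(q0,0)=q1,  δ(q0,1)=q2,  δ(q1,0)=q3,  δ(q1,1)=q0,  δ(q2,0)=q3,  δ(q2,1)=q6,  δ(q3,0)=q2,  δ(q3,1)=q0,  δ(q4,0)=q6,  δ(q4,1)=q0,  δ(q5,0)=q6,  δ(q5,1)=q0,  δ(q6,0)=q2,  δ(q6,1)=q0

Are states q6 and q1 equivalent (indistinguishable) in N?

No

First remove the unreachable states {q4,q5}; 5 states remain.
Start with accepting vs non-accepting: {q1} | {q0,q2,q3,q6}.
On input 0, block {q0,q2,q3,q6} splits into {q2,q3,q6} and {q0}.
Refine {q2,q3,q6} on symbol 1: members go to different blocks, giving {q3,q6} and {q2}.
No further refinement is possible. Final partition (4 blocks): {q1} | {q3,q6} | {q0} | {q2}.
q6 and q1 end up in different blocks, so they are distinguishable. For instance, the string 'ε' is accepted from only q1.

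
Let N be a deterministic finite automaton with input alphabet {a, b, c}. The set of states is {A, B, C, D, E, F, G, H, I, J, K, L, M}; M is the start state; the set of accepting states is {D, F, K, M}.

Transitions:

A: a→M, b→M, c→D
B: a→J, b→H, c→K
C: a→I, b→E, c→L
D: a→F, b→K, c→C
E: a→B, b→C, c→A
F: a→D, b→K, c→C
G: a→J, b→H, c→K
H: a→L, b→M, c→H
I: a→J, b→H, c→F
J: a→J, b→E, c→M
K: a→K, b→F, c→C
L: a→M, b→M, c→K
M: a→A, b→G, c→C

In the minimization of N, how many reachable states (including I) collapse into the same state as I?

3

Every state is reachable, so we keep all 13.
Start with accepting vs non-accepting: {D,F,K,M} | {A,B,C,E,G,H,I,J,L}.
On input a, block {D,F,K,M} splits into {D,F,K} and {M}.
On input a, block {A,B,C,E,G,H,I,J,L} splits into {B,C,E,G,H,I,J} and {A,L}.
Split {B,C,E,G,H,I,J} by δ(·,a) → {B,C,E,G,I,J} and {H}.
Split {B,C,E,G,I,J} by δ(·,b) → {B,G,I} and {C,E,J}.
Split {C,E,J} by δ(·,a) → {C,E} and {J}.
The partition is now stable with 7 blocks: {D,F,K} | {B,G,I} | {M} | {A,L} | {H} | {C,E} | {J}.
State I belongs to the block {B,G,I}, which has 3 states.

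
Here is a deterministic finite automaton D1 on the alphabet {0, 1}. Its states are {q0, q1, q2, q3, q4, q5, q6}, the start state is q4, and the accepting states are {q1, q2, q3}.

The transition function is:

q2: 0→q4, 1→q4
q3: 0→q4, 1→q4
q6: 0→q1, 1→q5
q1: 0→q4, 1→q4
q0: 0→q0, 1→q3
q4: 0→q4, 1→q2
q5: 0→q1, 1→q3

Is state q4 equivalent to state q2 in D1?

No

Reachable states from the start: {q2,q4}. Unreachable: {q0,q1,q3,q5,q6} — drop them.
P0 = {q2} | {q4}.
Stable partition: {q2} | {q4} — 2 equivalence classes.
q4 and q2 end up in different blocks, so they are distinguishable. For instance, the string 'ε' is accepted from only q2.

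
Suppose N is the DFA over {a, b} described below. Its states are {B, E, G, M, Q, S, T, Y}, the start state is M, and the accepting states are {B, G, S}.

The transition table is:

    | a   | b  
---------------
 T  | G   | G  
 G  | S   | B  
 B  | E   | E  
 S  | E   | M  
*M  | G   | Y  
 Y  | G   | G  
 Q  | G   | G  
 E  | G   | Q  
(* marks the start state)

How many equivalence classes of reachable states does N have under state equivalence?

4

States {T} cannot be reached from the start state, so discard them.
Initial partition by acceptance: {B,G,S} | {E,M,Q,Y}.
On input a, block {B,G,S} splits into {B,S} and {G}.
Refine {E,M,Q,Y} on symbol b: members go to different blocks, giving {Q,Y} and {E,M}.
The partition is now stable with 4 blocks: {B,S} | {Q,Y} | {G} | {E,M}.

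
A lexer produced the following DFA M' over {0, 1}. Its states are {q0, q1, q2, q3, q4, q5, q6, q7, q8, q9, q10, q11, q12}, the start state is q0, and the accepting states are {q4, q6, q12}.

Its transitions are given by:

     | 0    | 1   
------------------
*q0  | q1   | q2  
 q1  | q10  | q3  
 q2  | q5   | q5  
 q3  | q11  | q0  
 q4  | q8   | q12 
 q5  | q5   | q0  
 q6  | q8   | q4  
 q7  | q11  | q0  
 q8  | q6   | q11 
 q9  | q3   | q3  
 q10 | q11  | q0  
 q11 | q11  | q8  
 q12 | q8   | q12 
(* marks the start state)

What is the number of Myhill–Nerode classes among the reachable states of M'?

8

States {q7,q9} cannot be reached from the start state, so discard them.
Initial partition by acceptance: {q4,q6,q12} | {q0,q1,q2,q3,q5,q8,q10,q11}.
On input 0, block {q0,q1,q2,q3,q5,q8,q10,q11} splits into {q0,q1,q2,q3,q5,q10,q11} and {q8}.
Split {q0,q1,q2,q3,q5,q10,q11} by δ(·,1) → {q0,q1,q2,q3,q5,q10} and {q11}.
Split {q0,q1,q2,q3,q5,q10} by δ(·,0) → {q0,q1,q2,q5} and {q3,q10}.
On input 0, block {q0,q1,q2,q5} splits into {q0,q2,q5} and {q1}.
Refine {q0,q2,q5} on symbol 0: members go to different blocks, giving {q2,q5} and {q0}.
Split {q2,q5} by δ(·,1) → {q2} and {q5}.
The partition is now stable with 8 blocks: {q4,q6,q12} | {q2} | {q8} | {q11} | {q3,q10} | {q1} | {q0} | {q5}.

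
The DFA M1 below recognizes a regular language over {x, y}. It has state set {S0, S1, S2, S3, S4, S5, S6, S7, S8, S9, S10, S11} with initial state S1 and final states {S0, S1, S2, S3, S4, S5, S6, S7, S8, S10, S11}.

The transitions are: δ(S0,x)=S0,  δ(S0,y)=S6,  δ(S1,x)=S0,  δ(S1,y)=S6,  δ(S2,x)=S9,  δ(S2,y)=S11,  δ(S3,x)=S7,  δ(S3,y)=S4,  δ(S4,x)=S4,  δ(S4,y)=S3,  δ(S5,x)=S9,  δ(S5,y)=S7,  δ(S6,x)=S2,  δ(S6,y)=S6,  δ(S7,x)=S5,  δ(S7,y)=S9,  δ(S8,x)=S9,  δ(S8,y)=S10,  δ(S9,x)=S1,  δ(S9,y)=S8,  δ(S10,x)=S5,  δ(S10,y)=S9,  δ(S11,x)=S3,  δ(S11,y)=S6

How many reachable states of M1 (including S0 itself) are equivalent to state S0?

Every state is reachable, so we keep all 12.
P0 = {S0,S1,S2,S3,S4,S5,S6,S7,S8,S10,S11} | {S9}.
Split {S0,S1,S2,S3,S4,S5,S6,S7,S8,S10,S11} by δ(·,x) → {S0,S1,S3,S4,S6,S7,S10,S11} and {S2,S5,S8}.
On input x, block {S0,S1,S3,S4,S6,S7,S10,S11} splits into {S0,S1,S3,S4,S11} and {S6,S7,S10}.
On input x, block {S0,S1,S3,S4,S11} splits into {S0,S1,S4,S11} and {S3}.
On input x, block {S0,S1,S4,S11} splits into {S0,S1,S4} and {S11}.
Refine {S0,S1,S4} on symbol y: members go to different blocks, giving {S0,S1} and {S4}.
On input y, block {S2,S5,S8} splits into {S5,S8} and {S2}.
Refine {S6,S7,S10} on symbol x: members go to different blocks, giving {S7,S10} and {S6}.
No further refinement is possible. Final partition (9 blocks): {S0,S1} | {S9} | {S5,S8} | {S7,S10} | {S3} | {S11} | {S4} | {S2} | {S6}.
The equivalence class containing S0 is {S0,S1}, of size 2.

2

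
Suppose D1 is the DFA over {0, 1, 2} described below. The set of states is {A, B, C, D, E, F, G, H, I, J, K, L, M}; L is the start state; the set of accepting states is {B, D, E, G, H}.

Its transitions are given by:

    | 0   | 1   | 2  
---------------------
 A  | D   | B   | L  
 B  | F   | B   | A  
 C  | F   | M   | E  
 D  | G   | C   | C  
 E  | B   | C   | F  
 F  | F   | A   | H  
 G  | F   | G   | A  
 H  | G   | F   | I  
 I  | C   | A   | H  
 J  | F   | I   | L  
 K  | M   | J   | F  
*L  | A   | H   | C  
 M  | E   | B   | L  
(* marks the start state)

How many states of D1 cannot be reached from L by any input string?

No path from L leads to J, K; the other 11 states are all reachable.

2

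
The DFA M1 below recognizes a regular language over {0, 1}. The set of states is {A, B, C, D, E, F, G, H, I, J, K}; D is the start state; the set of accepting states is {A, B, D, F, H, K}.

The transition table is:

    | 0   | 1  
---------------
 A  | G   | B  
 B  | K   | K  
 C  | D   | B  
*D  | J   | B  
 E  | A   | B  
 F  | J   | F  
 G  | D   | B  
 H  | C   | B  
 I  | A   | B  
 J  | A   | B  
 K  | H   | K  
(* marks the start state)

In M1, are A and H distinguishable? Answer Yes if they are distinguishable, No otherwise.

No

First remove the unreachable states {E,F,I}; 8 states remain.
Start with accepting vs non-accepting: {A,B,D,H,K} | {C,G,J}.
On input 0, block {A,B,D,H,K} splits into {A,D,H} and {B,K}.
Refine {B,K} on symbol 0: members go to different blocks, giving {B} and {K}.
Stable partition: {A,D,H} | {C,G,J} | {B} | {K} — 4 equivalence classes.
A and H lie in the same block of the stable partition, so they are equivalent — no string distinguishes them.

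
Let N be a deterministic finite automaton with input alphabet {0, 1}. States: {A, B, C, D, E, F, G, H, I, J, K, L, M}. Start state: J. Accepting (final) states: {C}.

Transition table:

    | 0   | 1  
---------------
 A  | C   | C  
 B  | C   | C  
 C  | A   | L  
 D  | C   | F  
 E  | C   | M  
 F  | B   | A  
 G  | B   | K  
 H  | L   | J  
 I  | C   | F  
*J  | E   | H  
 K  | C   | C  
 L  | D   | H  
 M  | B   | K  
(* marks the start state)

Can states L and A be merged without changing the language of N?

Reachable states from the start: {A,B,C,D,E,F,H,J,K,L,M}. Unreachable: {G,I} — drop them.
Start with accepting vs non-accepting: {C} | {A,B,D,E,F,H,J,K,L,M}.
On input 0, block {A,B,D,E,F,H,J,K,L,M} splits into {A,B,D,E,K} and {F,H,J,L,M}.
On input 1, block {A,B,D,E,K} splits into {A,B,K} and {D,E}.
Refine {F,H,J,L,M} on symbol 0: members go to different blocks, giving {F,M} and {J,L} and {H}.
No further refinement is possible. Final partition (6 blocks): {C} | {A,B,K} | {F,M} | {D,E} | {J,L} | {H}.
L and A end up in different blocks, so they are distinguishable. For instance, the string '0' is accepted from only A.

No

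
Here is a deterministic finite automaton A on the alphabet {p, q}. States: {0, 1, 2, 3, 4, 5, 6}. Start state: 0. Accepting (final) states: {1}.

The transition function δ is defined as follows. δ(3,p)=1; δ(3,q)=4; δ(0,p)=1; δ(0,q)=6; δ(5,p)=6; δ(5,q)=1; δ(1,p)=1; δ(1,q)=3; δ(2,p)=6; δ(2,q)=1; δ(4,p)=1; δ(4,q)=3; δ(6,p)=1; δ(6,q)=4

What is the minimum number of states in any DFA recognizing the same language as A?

First remove the unreachable states {2,5}; 5 states remain.
P0 = {1} | {0,3,4,6}.
Stable partition: {1} | {0,3,4,6} — 2 equivalence classes.

2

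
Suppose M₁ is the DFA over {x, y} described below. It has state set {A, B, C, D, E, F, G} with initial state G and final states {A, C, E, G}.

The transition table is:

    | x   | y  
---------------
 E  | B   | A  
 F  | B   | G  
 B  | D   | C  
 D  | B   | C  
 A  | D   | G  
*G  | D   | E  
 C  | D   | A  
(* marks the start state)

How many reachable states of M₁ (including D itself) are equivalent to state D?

Reachable states from the start: {A,B,C,D,E,G}. Unreachable: {F} — drop them.
Initial partition by acceptance: {A,C,E,G} | {B,D}.
Stable partition: {A,C,E,G} | {B,D} — 2 equivalence classes.
The equivalence class containing D is {B,D}, of size 2.

2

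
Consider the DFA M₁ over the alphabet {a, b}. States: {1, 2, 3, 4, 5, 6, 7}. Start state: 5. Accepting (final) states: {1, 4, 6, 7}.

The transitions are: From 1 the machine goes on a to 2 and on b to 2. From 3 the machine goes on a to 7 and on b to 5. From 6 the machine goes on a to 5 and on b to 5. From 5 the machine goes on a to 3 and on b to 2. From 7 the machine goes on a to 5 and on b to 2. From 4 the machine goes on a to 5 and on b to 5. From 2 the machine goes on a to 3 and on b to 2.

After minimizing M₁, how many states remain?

3

First remove the unreachable states {1,4,6}; 4 states remain.
P0 = {7} | {2,3,5}.
Split {2,3,5} by δ(·,a) → {2,5} and {3}.
Stable partition: {7} | {2,5} | {3} — 3 equivalence classes.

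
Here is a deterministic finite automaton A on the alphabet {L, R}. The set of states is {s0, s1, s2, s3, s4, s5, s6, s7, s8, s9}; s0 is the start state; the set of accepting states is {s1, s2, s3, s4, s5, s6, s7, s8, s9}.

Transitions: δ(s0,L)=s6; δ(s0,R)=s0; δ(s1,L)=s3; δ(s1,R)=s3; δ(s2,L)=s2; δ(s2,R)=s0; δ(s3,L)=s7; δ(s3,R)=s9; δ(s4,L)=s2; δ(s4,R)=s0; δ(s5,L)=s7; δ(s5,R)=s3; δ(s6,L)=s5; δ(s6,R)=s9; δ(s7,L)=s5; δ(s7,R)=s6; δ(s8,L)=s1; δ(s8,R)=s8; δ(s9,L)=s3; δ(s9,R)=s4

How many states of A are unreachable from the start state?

2

BFS from s0 reaches {s0, s2, s3, s4, s5, s6, s7, s9}; the 2 state(s) s1, s8 are never visited.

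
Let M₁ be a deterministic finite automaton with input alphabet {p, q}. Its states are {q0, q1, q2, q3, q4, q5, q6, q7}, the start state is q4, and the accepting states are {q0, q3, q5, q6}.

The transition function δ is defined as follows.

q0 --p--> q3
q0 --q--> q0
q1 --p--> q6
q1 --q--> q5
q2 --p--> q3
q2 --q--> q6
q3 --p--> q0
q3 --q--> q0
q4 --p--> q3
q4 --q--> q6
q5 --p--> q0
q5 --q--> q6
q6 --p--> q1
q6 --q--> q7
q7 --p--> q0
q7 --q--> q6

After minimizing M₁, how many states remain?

5

First remove the unreachable states {q2}; 7 states remain.
P0 = {q0,q3,q5,q6} | {q1,q4,q7}.
On input p, block {q0,q3,q5,q6} splits into {q0,q3,q5} and {q6}.
Refine {q0,q3,q5} on symbol q: members go to different blocks, giving {q0,q3} and {q5}.
Split {q1,q4,q7} by δ(·,p) → {q4,q7} and {q1}.
The partition is now stable with 5 blocks: {q0,q3} | {q4,q7} | {q6} | {q5} | {q1}.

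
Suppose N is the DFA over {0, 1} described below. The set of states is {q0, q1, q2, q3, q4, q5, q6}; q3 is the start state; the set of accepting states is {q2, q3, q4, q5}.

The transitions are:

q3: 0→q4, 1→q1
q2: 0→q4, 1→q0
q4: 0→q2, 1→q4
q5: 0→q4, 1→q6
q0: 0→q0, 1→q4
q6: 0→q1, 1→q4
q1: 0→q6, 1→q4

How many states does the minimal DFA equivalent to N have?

3

First remove the unreachable states {q5}; 6 states remain.
P0 = {q2,q3,q4} | {q0,q1,q6}.
On input 1, block {q2,q3,q4} splits into {q2,q3} and {q4}.
No further refinement is possible. Final partition (3 blocks): {q2,q3} | {q0,q1,q6} | {q4}.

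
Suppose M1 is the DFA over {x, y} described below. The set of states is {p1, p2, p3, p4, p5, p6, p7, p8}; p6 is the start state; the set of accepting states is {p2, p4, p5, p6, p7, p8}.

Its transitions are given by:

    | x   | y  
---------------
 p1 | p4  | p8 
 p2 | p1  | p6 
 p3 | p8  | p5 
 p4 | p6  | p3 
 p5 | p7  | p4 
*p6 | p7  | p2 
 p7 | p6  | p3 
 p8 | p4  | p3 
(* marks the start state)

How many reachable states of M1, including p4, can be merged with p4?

Start with accepting vs non-accepting: {p2,p4,p5,p6,p7,p8} | {p1,p3}.
On input x, block {p2,p4,p5,p6,p7,p8} splits into {p4,p5,p6,p7,p8} and {p2}.
Split {p4,p5,p6,p7,p8} by δ(·,y) → {p4,p7,p8} and {p5} and {p6}.
On input x, block {p4,p7,p8} splits into {p4,p7} and {p8}.
Split {p1,p3} by δ(·,x) → {p1} and {p3}.
No further refinement is possible. Final partition (7 blocks): {p4,p7} | {p1} | {p2} | {p5} | {p6} | {p8} | {p3}.
State p4 belongs to the block {p4,p7}, which has 2 states.

2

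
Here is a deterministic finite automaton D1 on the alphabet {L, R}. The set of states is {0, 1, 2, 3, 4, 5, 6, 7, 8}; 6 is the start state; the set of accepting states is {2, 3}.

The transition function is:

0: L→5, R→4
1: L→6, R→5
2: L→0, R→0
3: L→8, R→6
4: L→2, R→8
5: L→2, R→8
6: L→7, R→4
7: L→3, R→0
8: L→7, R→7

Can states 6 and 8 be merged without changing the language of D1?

Reachable states from the start: {0,2,3,4,5,6,7,8}. Unreachable: {1} — drop them.
Initial partition by acceptance: {2,3} | {0,4,5,6,7,8}.
Refine {0,4,5,6,7,8} on symbol L: members go to different blocks, giving {0,6,8} and {4,5,7}.
No further refinement is possible. Final partition (3 blocks): {2,3} | {0,6,8} | {4,5,7}.
6 and 8 lie in the same block of the stable partition, so they are equivalent — no string distinguishes them.

Yes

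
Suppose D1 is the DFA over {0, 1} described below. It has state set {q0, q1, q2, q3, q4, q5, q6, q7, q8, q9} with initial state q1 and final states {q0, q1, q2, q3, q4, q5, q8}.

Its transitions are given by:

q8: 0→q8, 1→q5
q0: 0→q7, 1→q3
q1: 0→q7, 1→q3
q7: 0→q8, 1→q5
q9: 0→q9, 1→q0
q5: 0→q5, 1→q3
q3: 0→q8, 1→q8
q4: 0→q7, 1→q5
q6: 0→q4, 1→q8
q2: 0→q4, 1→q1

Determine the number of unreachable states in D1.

BFS from q1 reaches {q1, q3, q5, q7, q8}; the 5 state(s) q0, q2, q4, q6, q9 are never visited.

5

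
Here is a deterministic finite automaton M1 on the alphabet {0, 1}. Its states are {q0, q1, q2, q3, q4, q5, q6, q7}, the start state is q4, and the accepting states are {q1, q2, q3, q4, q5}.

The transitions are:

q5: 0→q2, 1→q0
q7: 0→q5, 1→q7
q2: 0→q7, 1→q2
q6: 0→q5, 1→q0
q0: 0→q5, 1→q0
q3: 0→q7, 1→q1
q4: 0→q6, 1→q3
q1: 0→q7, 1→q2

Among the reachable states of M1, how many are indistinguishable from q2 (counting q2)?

Every state is reachable, so we keep all 8.
P0 = {q1,q2,q3,q4,q5} | {q0,q6,q7}.
Refine {q1,q2,q3,q4,q5} on symbol 0: members go to different blocks, giving {q1,q2,q3,q4} and {q5}.
No further refinement is possible. Final partition (3 blocks): {q1,q2,q3,q4} | {q0,q6,q7} | {q5}.
State q2 belongs to the block {q1,q2,q3,q4}, which has 4 states.

4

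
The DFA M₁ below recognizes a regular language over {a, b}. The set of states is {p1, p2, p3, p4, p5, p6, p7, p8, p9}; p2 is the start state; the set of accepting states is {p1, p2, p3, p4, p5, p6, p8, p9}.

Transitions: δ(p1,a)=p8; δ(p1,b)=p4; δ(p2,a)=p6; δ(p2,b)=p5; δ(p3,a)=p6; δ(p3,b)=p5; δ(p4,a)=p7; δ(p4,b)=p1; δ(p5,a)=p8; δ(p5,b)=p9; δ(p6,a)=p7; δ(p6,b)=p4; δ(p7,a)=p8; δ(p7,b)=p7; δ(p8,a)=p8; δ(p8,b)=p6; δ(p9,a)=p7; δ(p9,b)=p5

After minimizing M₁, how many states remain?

6

Reachable states from the start: {p1,p2,p4,p5,p6,p7,p8,p9}. Unreachable: {p3} — drop them.
Start with accepting vs non-accepting: {p1,p2,p4,p5,p6,p8,p9} | {p7}.
Refine {p1,p2,p4,p5,p6,p8,p9} on symbol a: members go to different blocks, giving {p1,p2,p5,p8} and {p4,p6,p9}.
On input a, block {p1,p2,p5,p8} splits into {p1,p5,p8} and {p2}.
Refine {p4,p6,p9} on symbol b: members go to different blocks, giving {p4,p9} and {p6}.
On input b, block {p1,p5,p8} splits into {p1,p5} and {p8}.
The partition is now stable with 6 blocks: {p1,p5} | {p7} | {p4,p9} | {p2} | {p6} | {p8}.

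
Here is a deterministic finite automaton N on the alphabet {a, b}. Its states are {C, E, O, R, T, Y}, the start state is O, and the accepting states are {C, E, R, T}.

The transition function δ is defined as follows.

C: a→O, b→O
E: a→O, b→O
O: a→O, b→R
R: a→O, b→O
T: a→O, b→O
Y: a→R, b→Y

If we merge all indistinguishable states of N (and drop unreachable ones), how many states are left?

States {C,E,T,Y} cannot be reached from the start state, so discard them.
P0 = {R} | {O}.
The partition is now stable with 2 blocks: {R} | {O}.

2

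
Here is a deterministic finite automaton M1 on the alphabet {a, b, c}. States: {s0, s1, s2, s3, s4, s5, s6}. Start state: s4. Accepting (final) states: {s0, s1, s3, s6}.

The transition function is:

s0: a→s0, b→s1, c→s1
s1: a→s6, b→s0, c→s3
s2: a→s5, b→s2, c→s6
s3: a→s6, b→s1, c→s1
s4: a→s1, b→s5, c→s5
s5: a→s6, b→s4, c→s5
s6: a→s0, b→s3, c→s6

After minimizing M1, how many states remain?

2

States {s2} cannot be reached from the start state, so discard them.
Initial partition by acceptance: {s0,s1,s3,s6} | {s4,s5}.
Stable partition: {s0,s1,s3,s6} | {s4,s5} — 2 equivalence classes.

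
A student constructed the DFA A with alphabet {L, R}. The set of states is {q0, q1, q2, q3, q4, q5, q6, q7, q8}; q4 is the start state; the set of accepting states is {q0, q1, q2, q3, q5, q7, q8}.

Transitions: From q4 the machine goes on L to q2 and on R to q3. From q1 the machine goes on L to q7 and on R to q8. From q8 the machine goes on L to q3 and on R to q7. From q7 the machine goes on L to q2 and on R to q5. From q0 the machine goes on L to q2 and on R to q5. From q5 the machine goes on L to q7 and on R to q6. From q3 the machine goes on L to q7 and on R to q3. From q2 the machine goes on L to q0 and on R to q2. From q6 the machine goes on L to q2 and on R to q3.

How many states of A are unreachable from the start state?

No path from q4 leads to q1, q8; the other 7 states are all reachable.

2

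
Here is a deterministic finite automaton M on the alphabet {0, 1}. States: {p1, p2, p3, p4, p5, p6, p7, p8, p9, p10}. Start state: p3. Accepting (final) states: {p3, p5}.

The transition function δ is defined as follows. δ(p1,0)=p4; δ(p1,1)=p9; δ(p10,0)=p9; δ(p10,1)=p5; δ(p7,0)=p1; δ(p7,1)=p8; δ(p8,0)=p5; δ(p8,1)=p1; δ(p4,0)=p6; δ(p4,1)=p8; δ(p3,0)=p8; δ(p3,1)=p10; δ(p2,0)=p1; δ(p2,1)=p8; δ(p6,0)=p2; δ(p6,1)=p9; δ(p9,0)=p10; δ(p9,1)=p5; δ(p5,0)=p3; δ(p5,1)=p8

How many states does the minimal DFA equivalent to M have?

6

Reachable states from the start: {p1,p2,p3,p4,p5,p6,p8,p9,p10}. Unreachable: {p7} — drop them.
P0 = {p3,p5} | {p1,p2,p4,p6,p8,p9,p10}.
Split {p3,p5} by δ(·,0) → {p3} and {p5}.
Split {p1,p2,p4,p6,p8,p9,p10} by δ(·,0) → {p1,p2,p4,p6,p9,p10} and {p8}.
Refine {p1,p2,p4,p6,p9,p10} on symbol 1: members go to different blocks, giving {p1,p6} and {p2,p4} and {p9,p10}.
Stable partition: {p3} | {p1,p6} | {p5} | {p8} | {p2,p4} | {p9,p10} — 6 equivalence classes.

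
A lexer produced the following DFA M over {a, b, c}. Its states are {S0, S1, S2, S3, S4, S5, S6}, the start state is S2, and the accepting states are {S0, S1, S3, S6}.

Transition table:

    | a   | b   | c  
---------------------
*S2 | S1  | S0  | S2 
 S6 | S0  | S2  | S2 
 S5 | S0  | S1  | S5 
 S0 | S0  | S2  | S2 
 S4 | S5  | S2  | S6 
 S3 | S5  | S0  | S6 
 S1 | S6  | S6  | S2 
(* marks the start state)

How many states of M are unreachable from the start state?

BFS from S2 reaches {S0, S1, S2, S6}; the 3 state(s) S3, S4, S5 are never visited.

3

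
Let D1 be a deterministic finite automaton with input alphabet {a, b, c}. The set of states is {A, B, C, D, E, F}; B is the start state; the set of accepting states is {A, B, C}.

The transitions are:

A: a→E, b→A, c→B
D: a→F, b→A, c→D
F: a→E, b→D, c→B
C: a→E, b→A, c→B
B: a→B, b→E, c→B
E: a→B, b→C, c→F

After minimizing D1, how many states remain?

Initial partition by acceptance: {A,B,C} | {D,E,F}.
Split {A,B,C} by δ(·,a) → {A,C} and {B}.
Refine {D,E,F} on symbol a: members go to different blocks, giving {D,F} and {E}.
Split {D,F} by δ(·,a) → {D} and {F}.
Stable partition: {A,C} | {D} | {B} | {E} | {F} — 5 equivalence classes.

5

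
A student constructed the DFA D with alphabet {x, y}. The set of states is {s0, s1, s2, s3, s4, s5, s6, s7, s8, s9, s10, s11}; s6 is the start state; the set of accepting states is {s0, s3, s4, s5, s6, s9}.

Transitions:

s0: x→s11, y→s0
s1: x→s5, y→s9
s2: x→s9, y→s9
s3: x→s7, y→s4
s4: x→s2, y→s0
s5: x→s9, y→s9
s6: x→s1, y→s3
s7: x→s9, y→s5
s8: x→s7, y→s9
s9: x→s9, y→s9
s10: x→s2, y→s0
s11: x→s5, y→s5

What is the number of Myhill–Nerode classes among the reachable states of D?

States {s8,s10} cannot be reached from the start state, so discard them.
P0 = {s0,s3,s4,s5,s6,s9} | {s1,s2,s7,s11}.
Split {s0,s3,s4,s5,s6,s9} by δ(·,x) → {s0,s3,s4,s6} and {s5,s9}.
The partition is now stable with 3 blocks: {s0,s3,s4,s6} | {s1,s2,s7,s11} | {s5,s9}.

3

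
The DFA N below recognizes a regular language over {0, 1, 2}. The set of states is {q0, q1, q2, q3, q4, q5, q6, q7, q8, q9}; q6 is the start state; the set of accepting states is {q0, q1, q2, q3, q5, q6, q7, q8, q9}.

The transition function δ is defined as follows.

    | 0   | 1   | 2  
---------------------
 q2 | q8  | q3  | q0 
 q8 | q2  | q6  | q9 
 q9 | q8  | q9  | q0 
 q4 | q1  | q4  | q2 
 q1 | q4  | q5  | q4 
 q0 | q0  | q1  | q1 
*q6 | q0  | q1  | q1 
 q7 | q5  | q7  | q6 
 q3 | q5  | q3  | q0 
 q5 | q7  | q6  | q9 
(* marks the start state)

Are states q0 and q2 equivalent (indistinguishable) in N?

Initial partition by acceptance: {q0,q1,q2,q3,q5,q6,q7,q8,q9} | {q4}.
Refine {q0,q1,q2,q3,q5,q6,q7,q8,q9} on symbol 0: members go to different blocks, giving {q0,q2,q3,q5,q6,q7,q8,q9} and {q1}.
On input 1, block {q0,q2,q3,q5,q6,q7,q8,q9} splits into {q2,q3,q5,q7,q8,q9} and {q0,q6}.
Refine {q2,q3,q5,q7,q8,q9} on symbol 1: members go to different blocks, giving {q2,q3,q7,q9} and {q5,q8}.
No further refinement is possible. Final partition (5 blocks): {q2,q3,q7,q9} | {q4} | {q1} | {q0,q6} | {q5,q8}.
q0 and q2 end up in different blocks, so they are distinguishable. For instance, the string '10' is accepted from only q2.

No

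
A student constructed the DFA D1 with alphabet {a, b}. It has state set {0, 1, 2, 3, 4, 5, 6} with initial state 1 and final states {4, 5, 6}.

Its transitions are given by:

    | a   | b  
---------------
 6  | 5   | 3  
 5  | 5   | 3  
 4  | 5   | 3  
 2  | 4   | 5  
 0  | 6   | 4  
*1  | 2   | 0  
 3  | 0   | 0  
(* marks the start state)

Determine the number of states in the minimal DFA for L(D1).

All states are reachable from the start state.
P0 = {4,5,6} | {0,1,2,3}.
Split {0,1,2,3} by δ(·,a) → {0,2} and {1,3}.
The partition is now stable with 3 blocks: {4,5,6} | {0,2} | {1,3}.

3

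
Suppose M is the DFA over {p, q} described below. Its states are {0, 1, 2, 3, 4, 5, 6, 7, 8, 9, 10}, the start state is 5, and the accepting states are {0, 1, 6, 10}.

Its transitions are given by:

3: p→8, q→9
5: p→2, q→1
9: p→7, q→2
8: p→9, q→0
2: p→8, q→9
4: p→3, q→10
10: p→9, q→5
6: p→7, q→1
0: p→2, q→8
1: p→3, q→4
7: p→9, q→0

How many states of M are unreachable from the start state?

1

Starting at 5 and following transitions, the reachable set is {0, 1, 2, 3, 4, 5, 7, 8, 9, 10}. That leaves 6 unreachable — 1 in total.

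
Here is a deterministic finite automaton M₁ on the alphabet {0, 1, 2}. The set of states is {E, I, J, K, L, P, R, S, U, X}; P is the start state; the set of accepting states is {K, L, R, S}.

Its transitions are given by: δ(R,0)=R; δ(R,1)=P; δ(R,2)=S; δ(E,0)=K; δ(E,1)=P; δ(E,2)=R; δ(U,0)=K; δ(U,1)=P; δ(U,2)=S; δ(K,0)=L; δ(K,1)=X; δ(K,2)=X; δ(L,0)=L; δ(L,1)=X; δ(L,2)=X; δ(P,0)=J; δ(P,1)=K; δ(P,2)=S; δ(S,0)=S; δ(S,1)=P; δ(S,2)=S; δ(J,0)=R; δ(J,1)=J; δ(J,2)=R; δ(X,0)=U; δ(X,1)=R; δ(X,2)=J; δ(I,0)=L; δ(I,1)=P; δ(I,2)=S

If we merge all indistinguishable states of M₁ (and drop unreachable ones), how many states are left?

6

States {E,I} cannot be reached from the start state, so discard them.
Start with accepting vs non-accepting: {K,L,R,S} | {J,P,U,X}.
Refine {K,L,R,S} on symbol 2: members go to different blocks, giving {R,S} and {K,L}.
On input 0, block {J,P,U,X} splits into {P,X} and {J} and {U}.
Split {P,X} by δ(·,0) → {X} and {P}.
The partition is now stable with 6 blocks: {R,S} | {X} | {K,L} | {J} | {U} | {P}.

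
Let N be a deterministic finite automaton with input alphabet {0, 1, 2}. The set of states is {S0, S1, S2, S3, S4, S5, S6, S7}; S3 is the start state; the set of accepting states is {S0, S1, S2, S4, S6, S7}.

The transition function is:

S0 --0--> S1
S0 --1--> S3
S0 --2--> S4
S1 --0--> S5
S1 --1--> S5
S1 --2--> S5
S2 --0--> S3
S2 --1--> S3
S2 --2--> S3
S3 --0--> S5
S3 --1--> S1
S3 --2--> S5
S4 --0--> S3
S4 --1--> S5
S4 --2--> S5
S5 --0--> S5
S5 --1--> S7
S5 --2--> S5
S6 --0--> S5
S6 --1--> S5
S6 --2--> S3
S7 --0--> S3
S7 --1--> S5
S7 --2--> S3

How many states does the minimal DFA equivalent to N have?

First remove the unreachable states {S0,S2,S4,S6}; 4 states remain.
P0 = {S1,S7} | {S3,S5}.
No further refinement is possible. Final partition (2 blocks): {S1,S7} | {S3,S5}.

2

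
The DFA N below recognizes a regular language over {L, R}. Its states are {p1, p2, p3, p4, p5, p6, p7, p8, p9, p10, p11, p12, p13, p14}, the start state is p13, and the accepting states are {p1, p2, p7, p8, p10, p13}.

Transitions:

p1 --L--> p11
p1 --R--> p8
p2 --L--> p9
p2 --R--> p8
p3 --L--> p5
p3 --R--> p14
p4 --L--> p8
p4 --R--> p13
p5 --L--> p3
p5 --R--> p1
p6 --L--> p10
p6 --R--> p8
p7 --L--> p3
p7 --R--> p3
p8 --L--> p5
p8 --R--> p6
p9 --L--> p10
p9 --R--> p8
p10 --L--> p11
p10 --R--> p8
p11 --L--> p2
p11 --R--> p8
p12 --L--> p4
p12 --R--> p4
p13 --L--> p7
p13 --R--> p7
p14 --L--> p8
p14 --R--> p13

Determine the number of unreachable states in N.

BFS from p13 reaches {p1, p2, p3, p5, p6, p7, p8, p9, p10, p11, p13, p14}; the 2 state(s) p4, p12 are never visited.

2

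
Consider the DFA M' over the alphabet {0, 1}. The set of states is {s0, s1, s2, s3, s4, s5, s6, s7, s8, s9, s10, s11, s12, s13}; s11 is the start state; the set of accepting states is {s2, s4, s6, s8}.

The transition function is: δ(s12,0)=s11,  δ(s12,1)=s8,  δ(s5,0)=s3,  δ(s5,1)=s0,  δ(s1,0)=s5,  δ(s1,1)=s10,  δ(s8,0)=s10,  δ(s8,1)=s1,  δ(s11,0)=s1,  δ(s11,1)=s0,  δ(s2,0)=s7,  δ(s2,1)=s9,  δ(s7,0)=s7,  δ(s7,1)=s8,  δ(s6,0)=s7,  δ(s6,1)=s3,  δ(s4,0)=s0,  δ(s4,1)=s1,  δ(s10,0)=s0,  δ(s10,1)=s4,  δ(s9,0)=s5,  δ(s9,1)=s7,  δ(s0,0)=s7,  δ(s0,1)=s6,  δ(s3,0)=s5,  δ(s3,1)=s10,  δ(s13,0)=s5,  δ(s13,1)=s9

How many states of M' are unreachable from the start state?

4

No path from s11 leads to s2, s9, s12, s13; the other 10 states are all reachable.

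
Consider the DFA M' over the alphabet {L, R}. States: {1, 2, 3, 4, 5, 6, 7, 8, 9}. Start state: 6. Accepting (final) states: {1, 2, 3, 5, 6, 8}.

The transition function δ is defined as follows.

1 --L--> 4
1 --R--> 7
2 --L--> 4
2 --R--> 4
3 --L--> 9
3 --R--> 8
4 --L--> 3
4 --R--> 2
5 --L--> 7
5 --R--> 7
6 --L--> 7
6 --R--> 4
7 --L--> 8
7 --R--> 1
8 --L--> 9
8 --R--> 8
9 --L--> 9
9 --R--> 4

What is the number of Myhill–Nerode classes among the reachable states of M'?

4

Reachable states from the start: {1,2,3,4,6,7,8,9}. Unreachable: {5} — drop them.
Start with accepting vs non-accepting: {1,2,3,6,8} | {4,7,9}.
Refine {1,2,3,6,8} on symbol R: members go to different blocks, giving {1,2,6} and {3,8}.
On input L, block {4,7,9} splits into {4,7} and {9}.
No further refinement is possible. Final partition (4 blocks): {1,2,6} | {4,7} | {3,8} | {9}.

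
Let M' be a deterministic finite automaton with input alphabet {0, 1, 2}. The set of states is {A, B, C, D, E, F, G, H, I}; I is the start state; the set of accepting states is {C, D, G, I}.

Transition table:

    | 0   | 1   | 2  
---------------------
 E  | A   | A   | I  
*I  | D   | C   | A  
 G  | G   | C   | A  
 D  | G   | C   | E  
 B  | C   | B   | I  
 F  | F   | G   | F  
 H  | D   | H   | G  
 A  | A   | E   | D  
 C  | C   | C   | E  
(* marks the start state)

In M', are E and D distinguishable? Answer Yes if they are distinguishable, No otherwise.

Yes

Reachable states from the start: {A,C,D,E,G,I}. Unreachable: {B,F,H} — drop them.
Initial partition by acceptance: {C,D,G,I} | {A,E}.
No further refinement is possible. Final partition (2 blocks): {C,D,G,I} | {A,E}.
E and D end up in different blocks, so they are distinguishable. For instance, the string 'ε' is accepted from only D.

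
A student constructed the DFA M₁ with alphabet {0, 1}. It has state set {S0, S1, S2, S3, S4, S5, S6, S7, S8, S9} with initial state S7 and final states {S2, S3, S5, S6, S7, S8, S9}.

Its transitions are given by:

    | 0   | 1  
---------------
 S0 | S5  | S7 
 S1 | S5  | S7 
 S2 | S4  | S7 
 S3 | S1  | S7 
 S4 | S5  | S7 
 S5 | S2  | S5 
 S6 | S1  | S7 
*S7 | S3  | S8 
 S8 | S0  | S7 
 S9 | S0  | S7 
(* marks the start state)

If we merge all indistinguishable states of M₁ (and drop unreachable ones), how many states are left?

4

States {S6,S9} cannot be reached from the start state, so discard them.
Start with accepting vs non-accepting: {S2,S3,S5,S7,S8} | {S0,S1,S4}.
Refine {S2,S3,S5,S7,S8} on symbol 0: members go to different blocks, giving {S2,S3,S8} and {S5,S7}.
Refine {S5,S7} on symbol 1: members go to different blocks, giving {S5} and {S7}.
Stable partition: {S2,S3,S8} | {S0,S1,S4} | {S5} | {S7} — 4 equivalence classes.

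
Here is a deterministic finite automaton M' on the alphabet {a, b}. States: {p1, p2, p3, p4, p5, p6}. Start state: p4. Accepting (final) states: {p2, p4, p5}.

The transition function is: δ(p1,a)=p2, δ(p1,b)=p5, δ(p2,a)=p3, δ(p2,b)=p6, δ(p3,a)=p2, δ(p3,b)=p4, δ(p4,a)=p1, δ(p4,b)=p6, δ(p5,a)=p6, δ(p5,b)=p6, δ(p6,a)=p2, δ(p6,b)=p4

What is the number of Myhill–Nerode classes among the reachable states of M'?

2

Every state is reachable, so we keep all 6.
P0 = {p2,p4,p5} | {p1,p3,p6}.
Stable partition: {p2,p4,p5} | {p1,p3,p6} — 2 equivalence classes.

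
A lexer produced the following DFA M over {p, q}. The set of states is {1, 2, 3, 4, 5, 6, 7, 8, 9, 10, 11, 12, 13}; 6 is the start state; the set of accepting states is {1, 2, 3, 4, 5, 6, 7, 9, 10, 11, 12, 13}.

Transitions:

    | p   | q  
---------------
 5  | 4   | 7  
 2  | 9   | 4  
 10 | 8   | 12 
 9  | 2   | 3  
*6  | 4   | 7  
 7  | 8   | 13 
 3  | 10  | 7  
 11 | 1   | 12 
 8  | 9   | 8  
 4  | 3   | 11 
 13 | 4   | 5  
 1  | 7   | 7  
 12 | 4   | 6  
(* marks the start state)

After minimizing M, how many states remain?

Initial partition by acceptance: {1,2,3,4,5,6,7,9,10,11,12,13} | {8}.
Split {1,2,3,4,5,6,7,9,10,11,12,13} by δ(·,p) → {1,2,3,4,5,6,9,11,12,13} and {7,10}.
On input p, block {1,2,3,4,5,6,9,11,12,13} splits into {2,4,5,6,9,11,12,13} and {1,3}.
Refine {2,4,5,6,9,11,12,13} on symbol p: members go to different blocks, giving {2,5,6,9,12,13} and {4,11}.
On input p, block {2,5,6,9,12,13} splits into {5,6,12,13} and {2,9}.
On input q, block {5,6,12,13} splits into {5,6} and {12,13}.
On input q, block {4,11} splits into {4} and {11}.
Refine {2,9} on symbol q: members go to different blocks, giving {2} and {9}.
No further refinement is possible. Final partition (9 blocks): {5,6} | {8} | {7,10} | {1,3} | {4} | {2} | {12,13} | {11} | {9}.

9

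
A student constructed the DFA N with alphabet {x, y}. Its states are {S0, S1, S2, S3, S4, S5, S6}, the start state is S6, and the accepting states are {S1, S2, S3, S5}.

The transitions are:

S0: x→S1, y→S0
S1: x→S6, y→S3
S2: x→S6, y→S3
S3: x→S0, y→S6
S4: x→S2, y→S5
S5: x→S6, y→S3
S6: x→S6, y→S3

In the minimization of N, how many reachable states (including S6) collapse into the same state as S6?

1

States {S2,S4,S5} cannot be reached from the start state, so discard them.
Start with accepting vs non-accepting: {S1,S3} | {S0,S6}.
Refine {S1,S3} on symbol y: members go to different blocks, giving {S1} and {S3}.
Refine {S0,S6} on symbol x: members go to different blocks, giving {S0} and {S6}.
Stable partition: {S1} | {S0} | {S3} | {S6} — 4 equivalence classes.
State S6 belongs to the block {S6}, which has 1 states.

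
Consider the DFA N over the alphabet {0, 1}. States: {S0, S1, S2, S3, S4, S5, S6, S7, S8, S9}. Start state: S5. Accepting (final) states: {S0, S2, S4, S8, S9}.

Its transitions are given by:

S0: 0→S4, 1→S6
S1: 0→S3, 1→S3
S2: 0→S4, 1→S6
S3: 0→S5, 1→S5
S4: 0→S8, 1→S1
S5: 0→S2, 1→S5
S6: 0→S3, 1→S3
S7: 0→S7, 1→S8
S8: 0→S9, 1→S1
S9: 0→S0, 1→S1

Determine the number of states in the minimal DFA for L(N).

4

First remove the unreachable states {S7}; 9 states remain.
P0 = {S0,S2,S4,S8,S9} | {S1,S3,S5,S6}.
On input 0, block {S1,S3,S5,S6} splits into {S1,S3,S6} and {S5}.
Split {S1,S3,S6} by δ(·,0) → {S1,S6} and {S3}.
No further refinement is possible. Final partition (4 blocks): {S0,S2,S4,S8,S9} | {S1,S6} | {S5} | {S3}.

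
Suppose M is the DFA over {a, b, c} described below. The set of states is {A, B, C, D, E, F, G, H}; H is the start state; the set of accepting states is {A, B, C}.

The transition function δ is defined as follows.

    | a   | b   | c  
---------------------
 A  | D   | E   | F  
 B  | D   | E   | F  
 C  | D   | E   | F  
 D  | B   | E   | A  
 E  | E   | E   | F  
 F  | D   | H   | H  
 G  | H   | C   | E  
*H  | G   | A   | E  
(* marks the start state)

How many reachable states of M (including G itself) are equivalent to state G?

Every state is reachable, so we keep all 8.
Initial partition by acceptance: {A,B,C} | {D,E,F,G,H}.
Split {D,E,F,G,H} by δ(·,a) → {E,F,G,H} and {D}.
Refine {E,F,G,H} on symbol a: members go to different blocks, giving {E,G,H} and {F}.
Refine {E,G,H} on symbol b: members go to different blocks, giving {G,H} and {E}.
Stable partition: {A,B,C} | {G,H} | {D} | {F} | {E} — 5 equivalence classes.
State G belongs to the block {G,H}, which has 2 states.

2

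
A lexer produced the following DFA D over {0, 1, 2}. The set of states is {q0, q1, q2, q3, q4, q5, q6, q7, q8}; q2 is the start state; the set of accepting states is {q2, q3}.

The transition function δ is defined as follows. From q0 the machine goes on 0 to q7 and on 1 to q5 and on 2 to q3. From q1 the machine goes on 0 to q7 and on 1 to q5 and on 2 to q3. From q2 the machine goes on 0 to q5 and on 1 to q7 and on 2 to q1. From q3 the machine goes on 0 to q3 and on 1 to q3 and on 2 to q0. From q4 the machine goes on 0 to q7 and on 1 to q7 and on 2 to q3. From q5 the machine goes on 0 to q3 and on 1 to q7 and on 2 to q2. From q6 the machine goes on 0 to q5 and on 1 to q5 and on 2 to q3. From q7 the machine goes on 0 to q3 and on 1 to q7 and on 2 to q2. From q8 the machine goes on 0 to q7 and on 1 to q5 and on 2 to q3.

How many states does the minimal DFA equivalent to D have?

4

States {q4,q6,q8} cannot be reached from the start state, so discard them.
Initial partition by acceptance: {q2,q3} | {q0,q1,q5,q7}.
Split {q2,q3} by δ(·,0) → {q2} and {q3}.
Split {q0,q1,q5,q7} by δ(·,0) → {q0,q1} and {q5,q7}.
Stable partition: {q2} | {q0,q1} | {q3} | {q5,q7} — 4 equivalence classes.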